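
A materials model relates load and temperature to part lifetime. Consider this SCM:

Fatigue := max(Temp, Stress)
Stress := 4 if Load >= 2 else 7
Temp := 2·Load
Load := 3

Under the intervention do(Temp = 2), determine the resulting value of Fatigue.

The intervention breaks the incoming arrows to Temp: Temp := 2·Load no longer applies, and Temp = 2.
Stress = 4 if Load >= 2 else 7  [with Load=3]  = 4
Fatigue = max(Temp, Stress)  [with Temp=2, Stress=4]  = 4

4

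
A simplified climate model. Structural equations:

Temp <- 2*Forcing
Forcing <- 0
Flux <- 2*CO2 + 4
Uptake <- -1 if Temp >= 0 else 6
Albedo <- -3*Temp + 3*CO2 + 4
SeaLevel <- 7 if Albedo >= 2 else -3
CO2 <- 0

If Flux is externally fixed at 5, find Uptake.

-1

Intervening sets Flux = 5 and removes its equation (Flux <- 2*CO2 + 4).
No directed path runs from Flux to Uptake, so Uptake keeps its natural value.
Temp = 2*Forcing  [with Forcing=0]  = 0
Uptake = -1 if Temp >= 0 else 6  [with Temp=0]  = -1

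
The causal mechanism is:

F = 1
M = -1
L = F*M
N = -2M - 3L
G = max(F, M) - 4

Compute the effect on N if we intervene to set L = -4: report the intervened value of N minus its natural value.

9

The intervention breaks the incoming arrows to L: L = F*M no longer applies, and L = -4.
N = -2M - 3L  [with M=-1, L=-4]  = 14
Without intervention: L = F*M  [with F=1, M=-1]  = -1; N = -2M - 3L  [with M=-1, L=-1]  = 5.
Change = 14 − 5 = 9.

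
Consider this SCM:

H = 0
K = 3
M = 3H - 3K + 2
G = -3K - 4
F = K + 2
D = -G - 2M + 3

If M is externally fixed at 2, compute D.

12

The intervention breaks the incoming arrows to M: M = 3H - 3K + 2 no longer applies, and M = 2.
G = -3K - 4  [with K=3]  = -13
D = -G - 2M + 3  [with G=-13, M=2]  = 12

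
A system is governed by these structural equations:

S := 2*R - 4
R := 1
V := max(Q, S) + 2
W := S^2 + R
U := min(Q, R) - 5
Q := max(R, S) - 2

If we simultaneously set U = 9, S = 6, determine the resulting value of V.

8

The joint intervention fixes U = 9, S = 6, removing each variable's own equation.
Q = max(R, S) - 2  [with R=1, S=6]  = 4
V = max(Q, S) + 2  [with Q=4, S=6]  = 8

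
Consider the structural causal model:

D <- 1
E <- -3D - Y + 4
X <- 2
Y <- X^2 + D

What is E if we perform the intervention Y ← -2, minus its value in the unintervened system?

7

The intervention breaks the incoming arrows to Y: Y <- X^2 + D no longer applies, and Y = -2.
E = -3D - Y + 4  [with D=1, Y=-2]  = 3
Without intervention: Y = X^2 + D  [with X=2, D=1]  = 5; E = -3D - Y + 4  [with D=1, Y=5]  = -4.
Change = 3 − (-4) = 7.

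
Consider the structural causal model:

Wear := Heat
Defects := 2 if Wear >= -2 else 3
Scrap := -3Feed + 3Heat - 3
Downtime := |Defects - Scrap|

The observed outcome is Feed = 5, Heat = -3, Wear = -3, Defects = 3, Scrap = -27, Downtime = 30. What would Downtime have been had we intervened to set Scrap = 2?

The intervention breaks the incoming arrows to Scrap: Scrap := -3Feed + 3Heat - 3 no longer applies, and Scrap = 2.
Wear = Heat  [with Heat=-3]  = -3
Defects = 2 if Wear >= -2 else 3  [with Wear=-3]  = 3
Downtime = |Defects - Scrap|  [with Defects=3, Scrap=2]  = 1

1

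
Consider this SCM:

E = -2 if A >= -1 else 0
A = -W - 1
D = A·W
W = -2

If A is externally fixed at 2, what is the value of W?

-2

Under do(A=2), the mechanism A = -W - 1 is discarded; A is fixed at 2.
W is not downstream of the intervention, so its value is determined by the original equations.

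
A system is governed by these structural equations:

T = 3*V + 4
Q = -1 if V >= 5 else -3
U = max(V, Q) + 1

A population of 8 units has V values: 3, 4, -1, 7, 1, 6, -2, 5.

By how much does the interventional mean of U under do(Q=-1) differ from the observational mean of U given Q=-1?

The intervention sets Q=-1 in all 8 units regardless of V. Recomputing U per unit gives 4, 5, 0, 8, 2, 7, 0, 6; average 4.
Observing Q=-1 restricts to units where Q's equation naturally yields -1: V ∈ {7, 6, 5}. In that subpopulation U = 8, 7, 6, mean 7.
Difference = 4 − 7 = -3.

-3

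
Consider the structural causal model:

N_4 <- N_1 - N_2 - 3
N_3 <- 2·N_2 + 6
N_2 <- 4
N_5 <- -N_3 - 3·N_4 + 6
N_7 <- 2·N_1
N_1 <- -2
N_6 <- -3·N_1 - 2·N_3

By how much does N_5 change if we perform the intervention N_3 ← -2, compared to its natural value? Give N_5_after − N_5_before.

do(N_3=-2) replaces the equation N_3 <- 2·N_2 + 6 with the constant N_3 = -2.
N_4 = N_1 - N_2 - 3  [with N_1=-2, N_2=4]  = -9
N_5 = -N_3 - 3·N_4 + 6  [with N_3=-2, N_4=-9]  = 35
Without intervention: N_3 = 2·N_2 + 6  [with N_2=4]  = 14; N_4 = N_1 - N_2 - 3  [with N_1=-2, N_2=4]  = -9; N_5 = -N_3 - 3·N_4 + 6  [with N_3=14, N_4=-9]  = 19.
Change = 35 − 19 = 16.

16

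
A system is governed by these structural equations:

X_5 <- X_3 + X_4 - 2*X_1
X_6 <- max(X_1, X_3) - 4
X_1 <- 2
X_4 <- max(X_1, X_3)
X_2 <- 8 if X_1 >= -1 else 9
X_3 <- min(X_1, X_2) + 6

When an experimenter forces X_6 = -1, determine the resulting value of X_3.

do(X_6=-1) replaces the equation X_6 <- max(X_1, X_3) - 4 with the constant X_6 = -1.
X_3 is not downstream of the intervention, so its value is determined by the original equations.
X_2 = 8 if X_1 >= -1 else 9  [with X_1=2]  = 8
X_3 = min(X_1, X_2) + 6  [with X_1=2, X_2=8]  = 8

8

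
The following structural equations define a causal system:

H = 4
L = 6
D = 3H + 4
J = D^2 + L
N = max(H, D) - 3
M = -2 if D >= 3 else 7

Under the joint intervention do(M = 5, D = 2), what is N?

1

Under do(M = 5, D = 2), each intervened variable's structural equation is replaced by its fixed value.
N = max(H, D) - 3  [with H=4, D=2]  = 1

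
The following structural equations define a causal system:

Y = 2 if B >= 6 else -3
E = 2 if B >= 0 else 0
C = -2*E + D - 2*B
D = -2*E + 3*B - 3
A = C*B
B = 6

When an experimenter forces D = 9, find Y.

do(D=9) replaces the equation D = -2*E + 3*B - 3 with the constant D = 9.
Y is not downstream of the intervention, so its value is determined by the original equations.
Y = 2 if B >= 6 else -3  [with B=6]  = 2

2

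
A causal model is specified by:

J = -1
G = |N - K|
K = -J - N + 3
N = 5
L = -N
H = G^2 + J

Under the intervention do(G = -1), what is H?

0

Under do(G=-1), the mechanism G = |N - K| is discarded; G is fixed at -1.
H = G^2 + J  [with G=-1, J=-1]  = 0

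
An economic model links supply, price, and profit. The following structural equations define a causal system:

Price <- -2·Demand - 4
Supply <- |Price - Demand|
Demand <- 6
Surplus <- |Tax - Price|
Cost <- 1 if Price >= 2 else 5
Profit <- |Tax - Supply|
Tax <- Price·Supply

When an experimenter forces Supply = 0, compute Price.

Under do(Supply=0), the mechanism Supply <- |Price - Demand| is discarded; Supply is fixed at 0.
Since Price is not a descendant of the intervened variable, it is unaffected.
Price = -2·Demand - 4  [with Demand=6]  = -16

-16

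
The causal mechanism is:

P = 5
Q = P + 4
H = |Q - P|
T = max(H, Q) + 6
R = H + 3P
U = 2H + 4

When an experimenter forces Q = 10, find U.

Under do(Q=10), the mechanism Q = P + 4 is discarded; Q is fixed at 10.
H = |Q - P|  [with Q=10, P=5]  = 5
U = 2H + 4  [with H=5]  = 14

14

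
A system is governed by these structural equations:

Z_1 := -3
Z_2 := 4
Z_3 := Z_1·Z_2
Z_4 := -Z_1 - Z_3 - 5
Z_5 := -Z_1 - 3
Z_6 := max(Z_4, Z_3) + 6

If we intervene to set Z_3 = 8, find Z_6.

14

The intervention breaks the incoming arrows to Z_3: Z_3 := Z_1·Z_2 no longer applies, and Z_3 = 8.
Z_4 = -Z_1 - Z_3 - 5  [with Z_1=-3, Z_3=8]  = -10
Z_6 = max(Z_4, Z_3) + 6  [with Z_4=-10, Z_3=8]  = 14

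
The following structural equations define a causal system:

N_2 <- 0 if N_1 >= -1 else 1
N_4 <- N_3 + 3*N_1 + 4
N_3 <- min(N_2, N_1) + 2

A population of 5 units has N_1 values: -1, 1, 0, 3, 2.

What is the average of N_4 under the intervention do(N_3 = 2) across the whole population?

Every unit gets N_3=2 under the intervention. N_4 values become 3, 9, 6, 15, 12; E[N_4|do(N_3=2)] = 9.

9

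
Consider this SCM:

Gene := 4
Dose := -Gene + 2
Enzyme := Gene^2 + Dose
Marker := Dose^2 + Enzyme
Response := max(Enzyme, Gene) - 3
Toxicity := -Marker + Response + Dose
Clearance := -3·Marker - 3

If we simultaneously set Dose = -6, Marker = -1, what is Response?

Setting Dose = -6, Marker = -1 by intervention discards those variables' equations.
Enzyme = Gene^2 + Dose  [with Gene=4, Dose=-6]  = 10
Response = max(Enzyme, Gene) - 3  [with Enzyme=10, Gene=4]  = 7

7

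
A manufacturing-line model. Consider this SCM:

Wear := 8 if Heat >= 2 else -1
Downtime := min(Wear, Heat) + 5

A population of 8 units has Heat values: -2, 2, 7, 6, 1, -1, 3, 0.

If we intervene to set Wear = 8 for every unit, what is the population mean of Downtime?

7

Under do(Wear=8), Wear's equation is replaced by Wear=8 for every unit. Per-unit Downtime: 3, 7, 12, 11, 6, 4, 8, 5. Mean = 7.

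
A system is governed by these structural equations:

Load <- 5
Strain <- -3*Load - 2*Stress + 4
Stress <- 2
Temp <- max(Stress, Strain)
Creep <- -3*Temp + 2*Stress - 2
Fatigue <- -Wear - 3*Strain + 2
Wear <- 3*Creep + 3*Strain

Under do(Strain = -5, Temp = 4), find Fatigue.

62

Under do(Strain = -5, Temp = 4), each intervened variable's structural equation is replaced by its fixed value.
Creep = -3*Temp + 2*Stress - 2  [with Temp=4, Stress=2]  = -10
Wear = 3*Creep + 3*Strain  [with Creep=-10, Strain=-5]  = -45
Fatigue = -Wear - 3*Strain + 2  [with Wear=-45, Strain=-5]  = 62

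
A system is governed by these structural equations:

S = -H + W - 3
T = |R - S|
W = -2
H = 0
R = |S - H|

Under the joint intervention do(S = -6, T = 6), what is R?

The joint intervention fixes S = -6, T = 6, removing each variable's own equation.
R = |S - H|  [with S=-6, H=0]  = 6

6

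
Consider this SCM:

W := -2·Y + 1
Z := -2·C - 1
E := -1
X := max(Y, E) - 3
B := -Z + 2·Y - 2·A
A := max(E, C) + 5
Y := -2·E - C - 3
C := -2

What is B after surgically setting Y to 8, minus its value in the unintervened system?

14

The intervention breaks the incoming arrows to Y: Y := -2·E - C - 3 no longer applies, and Y = 8.
A = max(E, C) + 5  [with E=-1, C=-2]  = 4
Z = -2·C - 1  [with C=-2]  = 3
B = -Z + 2·Y - 2·A  [with Z=3, Y=8, A=4]  = 5
Without intervention: Y = -2·E - C - 3  [with E=-1, C=-2]  = 1; A = max(E, C) + 5  [with E=-1, C=-2]  = 4; Z = -2·C - 1  [with C=-2]  = 3; B = -Z + 2·Y - 2·A  [with Z=3, Y=1, A=4]  = -9.
Change = 5 − (-9) = 14.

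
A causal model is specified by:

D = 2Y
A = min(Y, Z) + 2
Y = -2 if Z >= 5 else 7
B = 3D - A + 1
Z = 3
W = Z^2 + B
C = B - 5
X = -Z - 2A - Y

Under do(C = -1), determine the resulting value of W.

47

do(C=-1) replaces the equation C = B - 5 with the constant C = -1.
W is not downstream of the intervention, so its value is determined by the original equations.
Y = -2 if Z >= 5 else 7  [with Z=3]  = 7
D = 2Y  [with Y=7]  = 14
A = min(Y, Z) + 2  [with Y=7, Z=3]  = 5
B = 3D - A + 1  [with D=14, A=5]  = 38
W = Z^2 + B  [with Z=3, B=38]  = 47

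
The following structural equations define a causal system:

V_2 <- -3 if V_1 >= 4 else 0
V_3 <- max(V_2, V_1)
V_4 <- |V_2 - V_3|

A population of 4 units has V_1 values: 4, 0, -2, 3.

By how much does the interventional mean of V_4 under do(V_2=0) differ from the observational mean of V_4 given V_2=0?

Every unit gets V_2=0 under the intervention. V_4 values become 4, 0, 0, 3; E[V_4|do(V_2=0)] = 1.75.
E[V_4|V_2=0] averages over only the 3 units with V_2=0 (V_1 = 0, -2, 3): V_4 = 0, 0, 3, mean 1.
Difference = 1.75 − 1 = 0.75.

0.75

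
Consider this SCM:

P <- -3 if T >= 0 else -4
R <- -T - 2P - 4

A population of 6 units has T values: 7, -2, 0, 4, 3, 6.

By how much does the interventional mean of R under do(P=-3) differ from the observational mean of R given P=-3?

1

The intervention sets P=-3 in all 6 units regardless of T. Recomputing R per unit gives -5, 4, 2, -2, -1, -4; average -1.
Conditioning on P=-3 selects the 5 unit(s) with T ∈ {7, 0, 4, 3, 6}. Their R values: -5, 2, -2, -1, -4. Mean = -2.
Difference = -1 − (-2) = 1.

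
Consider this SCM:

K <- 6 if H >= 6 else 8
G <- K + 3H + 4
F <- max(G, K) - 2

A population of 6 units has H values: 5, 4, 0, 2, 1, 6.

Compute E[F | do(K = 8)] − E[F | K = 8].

1.8

Under do(K=8), K's equation is replaced by K=8 for every unit. Per-unit F: 25, 22, 10, 16, 13, 28. Mean = 19.
Observing K=8 restricts to units where K's equation naturally yields 8: H ∈ {5, 4, 0, 2, 1}. In that subpopulation F = 25, 22, 10, 16, 13, mean 17.2.
Difference = 19 − 17.2 = 1.8.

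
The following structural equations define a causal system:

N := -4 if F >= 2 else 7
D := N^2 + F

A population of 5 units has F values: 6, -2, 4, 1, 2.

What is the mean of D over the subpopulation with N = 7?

48.5

Conditioning on N=7 selects the 2 unit(s) with F ∈ {-2, 1}. Their D values: 47, 50. Mean = 48.5.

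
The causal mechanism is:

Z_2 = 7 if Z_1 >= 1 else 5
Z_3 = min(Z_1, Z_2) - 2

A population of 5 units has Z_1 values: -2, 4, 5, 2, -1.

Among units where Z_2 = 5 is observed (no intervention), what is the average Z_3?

E[Z_3|Z_2=5] averages over only the 2 units with Z_2=5 (Z_1 = -2, -1): Z_3 = -4, -3, mean -3.5.

-3.5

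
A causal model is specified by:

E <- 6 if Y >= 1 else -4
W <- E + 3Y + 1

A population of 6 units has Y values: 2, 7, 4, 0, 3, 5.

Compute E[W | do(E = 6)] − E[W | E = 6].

-2.1

The intervention sets E=6 in all 6 units regardless of Y. Recomputing W per unit gives 13, 28, 19, 7, 16, 22; average 17.5.
E[W|E=6] averages over only the 5 units with E=6 (Y = 2, 7, 4, 3, 5): W = 13, 28, 19, 16, 22, mean 19.6.
Difference = 17.5 − 19.6 = -2.1.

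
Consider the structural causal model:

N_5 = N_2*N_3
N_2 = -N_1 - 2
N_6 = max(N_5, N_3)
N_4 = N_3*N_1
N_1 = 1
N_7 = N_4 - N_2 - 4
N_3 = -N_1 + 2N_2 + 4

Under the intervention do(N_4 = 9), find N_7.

8

The intervention breaks the incoming arrows to N_4: N_4 = N_3*N_1 no longer applies, and N_4 = 9.
N_2 = -N_1 - 2  [with N_1=1]  = -3
N_7 = N_4 - N_2 - 4  [with N_4=9, N_2=-3]  = 8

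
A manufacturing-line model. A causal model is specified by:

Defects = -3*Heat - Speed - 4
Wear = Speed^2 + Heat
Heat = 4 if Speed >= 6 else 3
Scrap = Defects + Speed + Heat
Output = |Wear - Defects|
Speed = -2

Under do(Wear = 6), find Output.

The intervention breaks the incoming arrows to Wear: Wear = Speed^2 + Heat no longer applies, and Wear = 6.
Heat = 4 if Speed >= 6 else 3  [with Speed=-2]  = 3
Defects = -3*Heat - Speed - 4  [with Heat=3, Speed=-2]  = -11
Output = |Wear - Defects|  [with Wear=6, Defects=-11]  = 17

17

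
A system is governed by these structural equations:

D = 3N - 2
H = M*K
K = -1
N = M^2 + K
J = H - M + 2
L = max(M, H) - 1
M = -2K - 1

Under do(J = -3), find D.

-2

Under do(J=-3), the mechanism J = H - M + 2 is discarded; J is fixed at -3.
Since D is not a descendant of the intervened variable, it is unaffected.
M = -2K - 1  [with K=-1]  = 1
N = M^2 + K  [with M=1, K=-1]  = 0
D = 3N - 2  [with N=0]  = -2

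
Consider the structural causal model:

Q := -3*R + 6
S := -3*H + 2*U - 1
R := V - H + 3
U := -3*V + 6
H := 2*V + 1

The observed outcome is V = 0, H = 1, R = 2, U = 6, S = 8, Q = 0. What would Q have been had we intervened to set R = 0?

The intervention breaks the incoming arrows to R: R := V - H + 3 no longer applies, and R = 0.
Q = -3*R + 6  [with R=0]  = 6

6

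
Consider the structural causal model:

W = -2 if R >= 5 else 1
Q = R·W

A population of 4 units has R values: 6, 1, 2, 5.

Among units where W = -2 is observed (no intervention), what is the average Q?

-11

E[Q|W=-2] averages over only the 2 units with W=-2 (R = 6, 5): Q = -12, -10, mean -11.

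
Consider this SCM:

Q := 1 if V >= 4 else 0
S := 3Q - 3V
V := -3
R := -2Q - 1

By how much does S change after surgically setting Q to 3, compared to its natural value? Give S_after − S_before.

9

Under do(Q=3), the mechanism Q := 1 if V >= 4 else 0 is discarded; Q is fixed at 3.
S = 3Q - 3V  [with Q=3, V=-3]  = 18
Without intervention: Q = 1 if V >= 4 else 0  [with V=-3]  = 0; S = 3Q - 3V  [with Q=0, V=-3]  = 9.
Change = 18 − 9 = 9.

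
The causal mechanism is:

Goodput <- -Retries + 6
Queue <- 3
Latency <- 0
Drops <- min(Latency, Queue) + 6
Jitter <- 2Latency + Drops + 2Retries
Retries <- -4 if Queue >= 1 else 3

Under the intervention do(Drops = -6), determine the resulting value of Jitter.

-14

do(Drops=-6) replaces the equation Drops <- min(Latency, Queue) + 6 with the constant Drops = -6.
Retries = -4 if Queue >= 1 else 3  [with Queue=3]  = -4
Jitter = 2Latency + Drops + 2Retries  [with Latency=0, Drops=-6, Retries=-4]  = -14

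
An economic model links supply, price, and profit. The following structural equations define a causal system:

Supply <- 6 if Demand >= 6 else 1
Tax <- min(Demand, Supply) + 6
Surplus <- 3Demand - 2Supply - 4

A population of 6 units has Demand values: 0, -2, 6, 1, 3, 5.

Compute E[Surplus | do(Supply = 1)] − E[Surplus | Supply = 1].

2.3

Under do(Supply=1), Supply's equation is replaced by Supply=1 for every unit. Per-unit Surplus: -6, -12, 12, -3, 3, 9. Mean = 0.5.
E[Surplus|Supply=1] averages over only the 5 units with Supply=1 (Demand = 0, -2, 1, 3, 5): Surplus = -6, -12, -3, 3, 9, mean -1.8.
Difference = 0.5 − (-1.8) = 2.3.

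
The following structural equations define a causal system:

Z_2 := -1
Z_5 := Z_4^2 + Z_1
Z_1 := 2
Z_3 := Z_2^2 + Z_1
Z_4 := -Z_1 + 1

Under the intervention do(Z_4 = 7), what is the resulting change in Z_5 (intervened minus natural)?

48

Intervening sets Z_4 = 7 and removes its equation (Z_4 := -Z_1 + 1).
Z_5 = Z_4^2 + Z_1  [with Z_4=7, Z_1=2]  = 51
Without intervention: Z_4 = -Z_1 + 1  [with Z_1=2]  = -1; Z_5 = Z_4^2 + Z_1  [with Z_4=-1, Z_1=2]  = 3.
Change = 51 − 3 = 48.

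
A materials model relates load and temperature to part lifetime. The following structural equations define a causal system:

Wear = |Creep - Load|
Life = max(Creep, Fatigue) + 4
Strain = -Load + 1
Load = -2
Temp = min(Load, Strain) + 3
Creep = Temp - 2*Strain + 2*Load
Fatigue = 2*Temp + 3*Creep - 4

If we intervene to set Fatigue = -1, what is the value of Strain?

do(Fatigue=-1) replaces the equation Fatigue = 2*Temp + 3*Creep - 4 with the constant Fatigue = -1.
Strain is not downstream of the intervention, so its value is determined by the original equations.
Strain = -Load + 1  [with Load=-2]  = 3

3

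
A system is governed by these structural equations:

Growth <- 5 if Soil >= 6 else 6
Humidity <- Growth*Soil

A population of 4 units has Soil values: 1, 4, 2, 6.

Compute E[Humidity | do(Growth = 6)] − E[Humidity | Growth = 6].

Under do(Growth=6), Growth's equation is replaced by Growth=6 for every unit. Per-unit Humidity: 6, 24, 12, 36. Mean = 19.5.
Observing Growth=6 restricts to units where Growth's equation naturally yields 6: Soil ∈ {1, 4, 2}. In that subpopulation Humidity = 6, 24, 12, mean 14.
Difference = 19.5 − 14 = 5.5.

5.5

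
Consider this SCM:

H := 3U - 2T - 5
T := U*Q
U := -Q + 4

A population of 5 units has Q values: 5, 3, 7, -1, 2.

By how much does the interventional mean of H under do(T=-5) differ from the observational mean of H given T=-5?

-3.6

Under do(T=-5), T's equation is replaced by T=-5 for every unit. Per-unit H: 2, 8, -4, 20, 11. Mean = 7.4.
Conditioning on T=-5 selects the 2 unit(s) with Q ∈ {5, -1}. Their H values: 2, 20. Mean = 11.
Difference = 7.4 − 11 = -3.6.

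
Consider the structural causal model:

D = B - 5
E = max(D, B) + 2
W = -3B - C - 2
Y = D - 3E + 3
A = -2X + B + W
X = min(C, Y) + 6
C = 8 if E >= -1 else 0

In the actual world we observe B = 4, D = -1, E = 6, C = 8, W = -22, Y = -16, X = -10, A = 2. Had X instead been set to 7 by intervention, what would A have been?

do(X=7) replaces the equation X = min(C, Y) + 6 with the constant X = 7.
D = B - 5  [with B=4]  = -1
E = max(D, B) + 2  [with D=-1, B=4]  = 6
C = 8 if E >= -1 else 0  [with E=6]  = 8
W = -3B - C - 2  [with B=4, C=8]  = -22
A = -2X + B + W  [with X=7, B=4, W=-22]  = -32

-32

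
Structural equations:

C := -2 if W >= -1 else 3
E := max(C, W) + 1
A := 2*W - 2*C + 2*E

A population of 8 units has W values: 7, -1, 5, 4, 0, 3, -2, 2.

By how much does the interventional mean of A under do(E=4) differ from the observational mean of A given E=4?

Every unit gets E=4 under the intervention. A values become 26, 10, 22, 20, 12, 18, -2, 16; E[A|do(E=4)] = 15.25.
E[A|E=4] averages over only the 2 units with E=4 (W = 3, -2): A = 18, -2, mean 8.
Difference = 15.25 − 8 = 7.25.

7.25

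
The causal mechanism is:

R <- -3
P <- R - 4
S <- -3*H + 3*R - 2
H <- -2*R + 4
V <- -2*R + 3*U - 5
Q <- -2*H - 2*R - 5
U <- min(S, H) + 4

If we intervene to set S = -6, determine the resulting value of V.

The intervention breaks the incoming arrows to S: S <- -3*H + 3*R - 2 no longer applies, and S = -6.
H = -2*R + 4  [with R=-3]  = 10
U = min(S, H) + 4  [with S=-6, H=10]  = -2
V = -2*R + 3*U - 5  [with R=-3, U=-2]  = -5

-5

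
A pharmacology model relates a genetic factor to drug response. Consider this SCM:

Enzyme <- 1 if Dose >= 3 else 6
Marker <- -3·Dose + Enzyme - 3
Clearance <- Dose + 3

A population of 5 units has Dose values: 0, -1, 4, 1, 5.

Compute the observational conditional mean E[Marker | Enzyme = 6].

3

Conditioning on Enzyme=6 selects the 3 unit(s) with Dose ∈ {0, -1, 1}. Their Marker values: 3, 6, 0. Mean = 3.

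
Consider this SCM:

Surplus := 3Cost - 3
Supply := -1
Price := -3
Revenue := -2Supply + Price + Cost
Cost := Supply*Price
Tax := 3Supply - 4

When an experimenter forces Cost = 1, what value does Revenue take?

0

The intervention breaks the incoming arrows to Cost: Cost := Supply*Price no longer applies, and Cost = 1.
Revenue = -2Supply + Price + Cost  [with Supply=-1, Price=-3, Cost=1]  = 0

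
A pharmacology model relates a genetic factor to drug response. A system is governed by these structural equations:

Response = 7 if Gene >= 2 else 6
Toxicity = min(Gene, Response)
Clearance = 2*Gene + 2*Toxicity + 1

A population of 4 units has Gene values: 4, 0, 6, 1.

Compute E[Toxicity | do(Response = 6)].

Under do(Response=6), Response's equation is replaced by Response=6 for every unit. Per-unit Toxicity: 4, 0, 6, 1. Mean = 2.75.

2.75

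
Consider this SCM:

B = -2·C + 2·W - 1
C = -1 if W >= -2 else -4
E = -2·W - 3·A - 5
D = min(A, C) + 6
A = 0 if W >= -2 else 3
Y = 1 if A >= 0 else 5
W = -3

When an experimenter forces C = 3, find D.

9

Under do(C=3), the mechanism C = -1 if W >= -2 else -4 is discarded; C is fixed at 3.
A = 0 if W >= -2 else 3  [with W=-3]  = 3
D = min(A, C) + 6  [with A=3, C=3]  = 9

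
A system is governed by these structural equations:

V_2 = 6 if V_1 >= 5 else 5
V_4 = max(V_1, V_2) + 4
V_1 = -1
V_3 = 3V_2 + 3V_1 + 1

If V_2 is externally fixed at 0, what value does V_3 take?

-2

The intervention breaks the incoming arrows to V_2: V_2 = 6 if V_1 >= 5 else 5 no longer applies, and V_2 = 0.
V_3 = 3V_2 + 3V_1 + 1  [with V_2=0, V_1=-1]  = -2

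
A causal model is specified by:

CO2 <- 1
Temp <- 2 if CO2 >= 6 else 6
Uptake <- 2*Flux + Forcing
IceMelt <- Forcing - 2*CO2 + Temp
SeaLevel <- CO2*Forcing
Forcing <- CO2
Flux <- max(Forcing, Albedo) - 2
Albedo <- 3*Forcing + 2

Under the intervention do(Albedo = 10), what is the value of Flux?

Under do(Albedo=10), the mechanism Albedo <- 3*Forcing + 2 is discarded; Albedo is fixed at 10.
Forcing = CO2  [with CO2=1]  = 1
Flux = max(Forcing, Albedo) - 2  [with Forcing=1, Albedo=10]  = 8

8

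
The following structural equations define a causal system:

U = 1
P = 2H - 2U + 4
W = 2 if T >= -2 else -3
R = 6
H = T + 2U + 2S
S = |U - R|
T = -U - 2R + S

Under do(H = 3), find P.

8

Under do(H=3), the mechanism H = T + 2U + 2S is discarded; H is fixed at 3.
P = 2H - 2U + 4  [with H=3, U=1]  = 8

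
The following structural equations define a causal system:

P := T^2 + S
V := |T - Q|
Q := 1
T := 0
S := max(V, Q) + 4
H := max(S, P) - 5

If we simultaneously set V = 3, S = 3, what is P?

3

Setting V = 3, S = 3 by intervention discards those variables' equations.
P = T^2 + S  [with T=0, S=3]  = 3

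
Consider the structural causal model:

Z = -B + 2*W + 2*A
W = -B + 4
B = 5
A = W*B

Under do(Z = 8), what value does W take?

-1

The intervention breaks the incoming arrows to Z: Z = -B + 2*W + 2*A no longer applies, and Z = 8.
Since W is not a descendant of the intervened variable, it is unaffected.
W = -B + 4  [with B=5]  = -1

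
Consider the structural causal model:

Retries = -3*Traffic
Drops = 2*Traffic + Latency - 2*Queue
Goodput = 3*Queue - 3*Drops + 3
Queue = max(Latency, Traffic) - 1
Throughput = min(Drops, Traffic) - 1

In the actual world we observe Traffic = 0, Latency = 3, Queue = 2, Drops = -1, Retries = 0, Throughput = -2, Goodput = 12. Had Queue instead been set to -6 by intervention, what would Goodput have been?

-60

The intervention breaks the incoming arrows to Queue: Queue = max(Latency, Traffic) - 1 no longer applies, and Queue = -6.
Drops = 2*Traffic + Latency - 2*Queue  [with Traffic=0, Latency=3, Queue=-6]  = 15
Goodput = 3*Queue - 3*Drops + 3  [with Queue=-6, Drops=15]  = -60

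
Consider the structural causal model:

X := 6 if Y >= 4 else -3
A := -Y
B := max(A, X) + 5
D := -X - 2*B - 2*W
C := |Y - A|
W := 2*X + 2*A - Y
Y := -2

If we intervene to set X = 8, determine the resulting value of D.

Under do(X=8), the mechanism X := 6 if Y >= 4 else -3 is discarded; X is fixed at 8.
A = -Y  [with Y=-2]  = 2
B = max(A, X) + 5  [with A=2, X=8]  = 13
W = 2*X + 2*A - Y  [with X=8, A=2, Y=-2]  = 22
D = -X - 2*B - 2*W  [with X=8, B=13, W=22]  = -78

-78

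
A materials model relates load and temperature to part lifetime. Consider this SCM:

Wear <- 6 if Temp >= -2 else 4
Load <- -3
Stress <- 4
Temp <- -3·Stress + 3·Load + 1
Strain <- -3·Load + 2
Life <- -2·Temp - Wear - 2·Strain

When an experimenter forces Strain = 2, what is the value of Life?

The intervention breaks the incoming arrows to Strain: Strain <- -3·Load + 2 no longer applies, and Strain = 2.
Temp = -3·Stress + 3·Load + 1  [with Stress=4, Load=-3]  = -20
Wear = 6 if Temp >= -2 else 4  [with Temp=-20]  = 4
Life = -2·Temp - Wear - 2·Strain  [with Temp=-20, Wear=4, Strain=2]  = 32

32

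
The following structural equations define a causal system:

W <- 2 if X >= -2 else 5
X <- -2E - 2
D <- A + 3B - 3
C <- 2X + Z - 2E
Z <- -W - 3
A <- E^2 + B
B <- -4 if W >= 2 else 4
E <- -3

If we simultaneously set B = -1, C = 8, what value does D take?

Setting B = -1, C = 8 by intervention discards those variables' equations.
A = E^2 + B  [with E=-3, B=-1]  = 8
D = A + 3B - 3  [with A=8, B=-1]  = 2

2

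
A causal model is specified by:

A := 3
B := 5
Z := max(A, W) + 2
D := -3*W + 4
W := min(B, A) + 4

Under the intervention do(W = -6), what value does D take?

The intervention breaks the incoming arrows to W: W := min(B, A) + 4 no longer applies, and W = -6.
D = -3*W + 4  [with W=-6]  = 22

22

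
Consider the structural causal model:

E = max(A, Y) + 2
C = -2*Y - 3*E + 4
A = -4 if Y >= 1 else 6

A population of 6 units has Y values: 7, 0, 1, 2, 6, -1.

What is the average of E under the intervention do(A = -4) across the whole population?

The intervention sets A=-4 in all 6 units regardless of Y. Recomputing E per unit gives 9, 2, 3, 4, 8, 1; average 4.5.

4.5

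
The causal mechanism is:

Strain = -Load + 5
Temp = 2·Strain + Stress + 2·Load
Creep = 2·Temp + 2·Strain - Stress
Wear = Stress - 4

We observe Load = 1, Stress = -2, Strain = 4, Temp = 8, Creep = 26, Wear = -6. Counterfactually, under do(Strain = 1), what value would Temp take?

The intervention breaks the incoming arrows to Strain: Strain = -Load + 5 no longer applies, and Strain = 1.
Temp = 2·Strain + Stress + 2·Load  [with Strain=1, Stress=-2, Load=1]  = 2

2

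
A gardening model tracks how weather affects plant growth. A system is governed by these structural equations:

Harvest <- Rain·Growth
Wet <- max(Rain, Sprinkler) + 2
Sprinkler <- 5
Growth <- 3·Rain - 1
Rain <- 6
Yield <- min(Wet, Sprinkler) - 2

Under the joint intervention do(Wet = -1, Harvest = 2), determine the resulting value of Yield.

The joint intervention fixes Wet = -1, Harvest = 2, removing each variable's own equation.
Yield = min(Wet, Sprinkler) - 2  [with Wet=-1, Sprinkler=5]  = -3

-3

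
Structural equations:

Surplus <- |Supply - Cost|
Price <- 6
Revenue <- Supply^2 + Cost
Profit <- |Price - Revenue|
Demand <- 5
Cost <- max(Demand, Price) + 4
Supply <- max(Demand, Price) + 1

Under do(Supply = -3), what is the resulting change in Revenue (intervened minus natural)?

-40

do(Supply=-3) replaces the equation Supply <- max(Demand, Price) + 1 with the constant Supply = -3.
Cost = max(Demand, Price) + 4  [with Demand=5, Price=6]  = 10
Revenue = Supply^2 + Cost  [with Supply=-3, Cost=10]  = 19
Without intervention: Supply = max(Demand, Price) + 1  [with Demand=5, Price=6]  = 7; Cost = max(Demand, Price) + 4  [with Demand=5, Price=6]  = 10; Revenue = Supply^2 + Cost  [with Supply=7, Cost=10]  = 59.
Change = 19 − 59 = -40.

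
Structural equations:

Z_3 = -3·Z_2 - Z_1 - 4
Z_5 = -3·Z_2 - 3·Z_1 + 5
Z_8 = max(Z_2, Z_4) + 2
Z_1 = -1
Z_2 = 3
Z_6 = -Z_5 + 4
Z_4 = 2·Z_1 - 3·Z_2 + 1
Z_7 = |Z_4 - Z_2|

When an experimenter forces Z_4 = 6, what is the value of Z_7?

3

The intervention breaks the incoming arrows to Z_4: Z_4 = 2·Z_1 - 3·Z_2 + 1 no longer applies, and Z_4 = 6.
Z_7 = |Z_4 - Z_2|  [with Z_4=6, Z_2=3]  = 3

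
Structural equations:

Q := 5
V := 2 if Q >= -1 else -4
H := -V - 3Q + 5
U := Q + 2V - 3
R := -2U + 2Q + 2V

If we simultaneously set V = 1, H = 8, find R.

4

Under do(V = 1, H = 8), each intervened variable's structural equation is replaced by its fixed value.
U = Q + 2V - 3  [with Q=5, V=1]  = 4
R = -2U + 2Q + 2V  [with U=4, Q=5, V=1]  = 4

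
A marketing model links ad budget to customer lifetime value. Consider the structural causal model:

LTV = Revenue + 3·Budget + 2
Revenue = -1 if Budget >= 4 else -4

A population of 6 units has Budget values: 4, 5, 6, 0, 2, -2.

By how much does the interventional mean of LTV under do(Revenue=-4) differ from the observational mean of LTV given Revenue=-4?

Every unit gets Revenue=-4 under the intervention. LTV values become 10, 13, 16, -2, 4, -8; E[LTV|do(Revenue=-4)] = 5.5.
Observing Revenue=-4 restricts to units where Revenue's equation naturally yields -4: Budget ∈ {0, 2, -2}. In that subpopulation LTV = -2, 4, -8, mean -2.
Difference = 5.5 − (-2) = 7.5.

7.5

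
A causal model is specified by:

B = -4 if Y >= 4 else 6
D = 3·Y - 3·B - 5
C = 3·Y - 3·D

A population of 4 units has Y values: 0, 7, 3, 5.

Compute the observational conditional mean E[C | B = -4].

Conditioning on B=-4 selects the 2 unit(s) with Y ∈ {7, 5}. Their C values: -63, -51. Mean = -57.

-57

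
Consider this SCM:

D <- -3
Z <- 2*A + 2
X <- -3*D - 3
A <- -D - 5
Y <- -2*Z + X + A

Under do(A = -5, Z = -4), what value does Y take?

Setting A = -5, Z = -4 by intervention discards those variables' equations.
X = -3*D - 3  [with D=-3]  = 6
Y = -2*Z + X + A  [with Z=-4, X=6, A=-5]  = 9

9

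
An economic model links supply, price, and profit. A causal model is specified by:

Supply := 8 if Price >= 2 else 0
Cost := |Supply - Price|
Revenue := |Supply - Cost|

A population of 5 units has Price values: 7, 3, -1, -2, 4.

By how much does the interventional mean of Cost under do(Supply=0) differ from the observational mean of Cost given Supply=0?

1.9

Every unit gets Supply=0 under the intervention. Cost values become 7, 3, 1, 2, 4; E[Cost|do(Supply=0)] = 3.4.
E[Cost|Supply=0] averages over only the 2 units with Supply=0 (Price = -1, -2): Cost = 1, 2, mean 1.5.
Difference = 3.4 − 1.5 = 1.9.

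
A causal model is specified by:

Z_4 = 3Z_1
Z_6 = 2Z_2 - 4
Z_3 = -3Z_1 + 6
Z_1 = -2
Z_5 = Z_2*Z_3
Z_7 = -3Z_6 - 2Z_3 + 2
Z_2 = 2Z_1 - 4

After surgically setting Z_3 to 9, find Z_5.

do(Z_3=9) replaces the equation Z_3 = -3Z_1 + 6 with the constant Z_3 = 9.
Z_2 = 2Z_1 - 4  [with Z_1=-2]  = -8
Z_5 = Z_2*Z_3  [with Z_2=-8, Z_3=9]  = -72

-72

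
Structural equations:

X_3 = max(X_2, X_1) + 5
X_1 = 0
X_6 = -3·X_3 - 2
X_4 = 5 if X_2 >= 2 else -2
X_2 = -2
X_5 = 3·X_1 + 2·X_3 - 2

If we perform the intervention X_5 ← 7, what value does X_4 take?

-2

The intervention breaks the incoming arrows to X_5: X_5 = 3·X_1 + 2·X_3 - 2 no longer applies, and X_5 = 7.
Since X_4 is not a descendant of the intervened variable, it is unaffected.
X_4 = 5 if X_2 >= 2 else -2  [with X_2=-2]  = -2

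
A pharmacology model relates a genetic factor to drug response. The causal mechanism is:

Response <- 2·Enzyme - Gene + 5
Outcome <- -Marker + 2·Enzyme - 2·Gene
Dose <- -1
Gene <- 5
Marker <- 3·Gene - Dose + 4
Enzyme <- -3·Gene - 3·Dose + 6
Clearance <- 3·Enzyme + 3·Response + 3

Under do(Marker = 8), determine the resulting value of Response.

Intervening sets Marker = 8 and removes its equation (Marker <- 3·Gene - Dose + 4).
No directed path runs from Marker to Response, so Response keeps its natural value.
Enzyme = -3·Gene - 3·Dose + 6  [with Gene=5, Dose=-1]  = -6
Response = 2·Enzyme - Gene + 5  [with Enzyme=-6, Gene=5]  = -12

-12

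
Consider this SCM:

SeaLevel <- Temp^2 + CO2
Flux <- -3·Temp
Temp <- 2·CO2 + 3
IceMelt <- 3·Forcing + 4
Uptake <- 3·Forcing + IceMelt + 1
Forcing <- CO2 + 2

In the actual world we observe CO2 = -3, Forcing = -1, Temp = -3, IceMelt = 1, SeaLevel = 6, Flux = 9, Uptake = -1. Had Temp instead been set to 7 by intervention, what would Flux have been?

The intervention breaks the incoming arrows to Temp: Temp <- 2·CO2 + 3 no longer applies, and Temp = 7.
Flux = -3·Temp  [with Temp=7]  = -21

-21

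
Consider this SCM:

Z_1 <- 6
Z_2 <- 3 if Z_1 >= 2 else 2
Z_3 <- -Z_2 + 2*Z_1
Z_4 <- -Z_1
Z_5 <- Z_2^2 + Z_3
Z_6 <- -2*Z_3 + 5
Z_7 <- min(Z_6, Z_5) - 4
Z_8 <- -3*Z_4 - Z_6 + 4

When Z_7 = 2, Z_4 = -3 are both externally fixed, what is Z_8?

The joint intervention fixes Z_7 = 2, Z_4 = -3, removing each variable's own equation.
Z_2 = 3 if Z_1 >= 2 else 2  [with Z_1=6]  = 3
Z_3 = -Z_2 + 2*Z_1  [with Z_2=3, Z_1=6]  = 9
Z_6 = -2*Z_3 + 5  [with Z_3=9]  = -13
Z_8 = -3*Z_4 - Z_6 + 4  [with Z_4=-3, Z_6=-13]  = 26

26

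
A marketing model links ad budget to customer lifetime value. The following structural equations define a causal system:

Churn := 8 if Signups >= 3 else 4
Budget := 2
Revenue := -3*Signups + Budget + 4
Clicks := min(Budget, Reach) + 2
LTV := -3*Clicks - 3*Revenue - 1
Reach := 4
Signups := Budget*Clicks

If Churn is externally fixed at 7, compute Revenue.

-18

The intervention breaks the incoming arrows to Churn: Churn := 8 if Signups >= 3 else 4 no longer applies, and Churn = 7.
Since Revenue is not a descendant of the intervened variable, it is unaffected.
Clicks = min(Budget, Reach) + 2  [with Budget=2, Reach=4]  = 4
Signups = Budget*Clicks  [with Budget=2, Clicks=4]  = 8
Revenue = -3*Signups + Budget + 4  [with Signups=8, Budget=2]  = -18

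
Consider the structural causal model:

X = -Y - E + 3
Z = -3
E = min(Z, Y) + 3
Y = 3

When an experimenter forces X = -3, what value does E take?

0

Under do(X=-3), the mechanism X = -Y - E + 3 is discarded; X is fixed at -3.
Since E is not a descendant of the intervened variable, it is unaffected.
E = min(Z, Y) + 3  [with Z=-3, Y=3]  = 0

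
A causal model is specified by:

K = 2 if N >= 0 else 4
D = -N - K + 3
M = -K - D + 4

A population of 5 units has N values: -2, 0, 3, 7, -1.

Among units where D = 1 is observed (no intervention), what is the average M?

Conditioning on D=1 selects the 2 unit(s) with N ∈ {-2, 0}. Their M values: -1, 1. Mean = 0.

0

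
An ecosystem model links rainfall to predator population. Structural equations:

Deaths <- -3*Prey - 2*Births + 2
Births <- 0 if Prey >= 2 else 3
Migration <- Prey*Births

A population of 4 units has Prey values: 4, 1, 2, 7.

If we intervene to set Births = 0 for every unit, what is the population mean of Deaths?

-8.5

do(Births=0) breaks Births's dependence on Prey. With Births=0 fixed, Deaths across the units is -10, -1, -4, -19, mean -8.5.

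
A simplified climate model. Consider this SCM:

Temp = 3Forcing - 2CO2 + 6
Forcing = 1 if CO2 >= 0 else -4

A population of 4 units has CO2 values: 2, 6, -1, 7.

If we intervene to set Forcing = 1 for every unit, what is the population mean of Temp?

Every unit gets Forcing=1 under the intervention. Temp values become 5, -3, 11, -5; E[Temp|do(Forcing=1)] = 2.

2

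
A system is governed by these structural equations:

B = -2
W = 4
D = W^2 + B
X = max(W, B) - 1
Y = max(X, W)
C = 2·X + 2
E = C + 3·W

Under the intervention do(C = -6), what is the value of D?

do(C=-6) replaces the equation C = 2·X + 2 with the constant C = -6.
D is not downstream of the intervention, so its value is determined by the original equations.
D = W^2 + B  [with W=4, B=-2]  = 14

14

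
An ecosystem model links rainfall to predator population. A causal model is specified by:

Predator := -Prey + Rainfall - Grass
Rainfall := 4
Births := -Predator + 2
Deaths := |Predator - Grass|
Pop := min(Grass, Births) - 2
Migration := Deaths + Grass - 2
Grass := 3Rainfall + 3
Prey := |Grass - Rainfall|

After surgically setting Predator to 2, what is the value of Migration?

26

The intervention breaks the incoming arrows to Predator: Predator := -Prey + Rainfall - Grass no longer applies, and Predator = 2.
Grass = 3Rainfall + 3  [with Rainfall=4]  = 15
Deaths = |Predator - Grass|  [with Predator=2, Grass=15]  = 13
Migration = Deaths + Grass - 2  [with Deaths=13, Grass=15]  = 26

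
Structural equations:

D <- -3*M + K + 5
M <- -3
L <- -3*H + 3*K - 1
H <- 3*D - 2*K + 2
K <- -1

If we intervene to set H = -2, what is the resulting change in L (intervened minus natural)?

Intervening sets H = -2 and removes its equation (H <- 3*D - 2*K + 2).
L = -3*H + 3*K - 1  [with H=-2, K=-1]  = 2
Without intervention: D = -3*M + K + 5  [with M=-3, K=-1]  = 13; H = 3*D - 2*K + 2  [with D=13, K=-1]  = 43; L = -3*H + 3*K - 1  [with H=43, K=-1]  = -133.
Change = 2 − (-133) = 135.

135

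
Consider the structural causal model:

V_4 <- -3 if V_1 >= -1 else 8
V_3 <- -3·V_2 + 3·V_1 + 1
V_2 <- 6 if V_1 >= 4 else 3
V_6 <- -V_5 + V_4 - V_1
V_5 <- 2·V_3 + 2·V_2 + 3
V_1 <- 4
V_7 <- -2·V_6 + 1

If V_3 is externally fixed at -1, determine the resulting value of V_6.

The intervention breaks the incoming arrows to V_3: V_3 <- -3·V_2 + 3·V_1 + 1 no longer applies, and V_3 = -1.
V_2 = 6 if V_1 >= 4 else 3  [with V_1=4]  = 6
V_4 = -3 if V_1 >= -1 else 8  [with V_1=4]  = -3
V_5 = 2·V_3 + 2·V_2 + 3  [with V_3=-1, V_2=6]  = 13
V_6 = -V_5 + V_4 - V_1  [with V_5=13, V_4=-3, V_1=4]  = -20

-20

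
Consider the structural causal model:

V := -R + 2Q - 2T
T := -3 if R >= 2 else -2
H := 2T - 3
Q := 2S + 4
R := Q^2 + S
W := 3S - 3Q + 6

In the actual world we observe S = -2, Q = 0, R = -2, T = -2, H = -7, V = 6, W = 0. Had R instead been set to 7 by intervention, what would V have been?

-1

The intervention breaks the incoming arrows to R: R := Q^2 + S no longer applies, and R = 7.
Q = 2S + 4  [with S=-2]  = 0
T = -3 if R >= 2 else -2  [with R=7]  = -3
V = -R + 2Q - 2T  [with R=7, Q=0, T=-3]  = -1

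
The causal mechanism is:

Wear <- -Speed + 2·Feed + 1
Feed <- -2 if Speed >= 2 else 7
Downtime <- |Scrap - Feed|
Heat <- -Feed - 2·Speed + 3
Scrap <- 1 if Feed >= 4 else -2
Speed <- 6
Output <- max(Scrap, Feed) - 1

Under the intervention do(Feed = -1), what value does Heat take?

The intervention breaks the incoming arrows to Feed: Feed <- -2 if Speed >= 2 else 7 no longer applies, and Feed = -1.
Heat = -Feed - 2·Speed + 3  [with Feed=-1, Speed=6]  = -8

-8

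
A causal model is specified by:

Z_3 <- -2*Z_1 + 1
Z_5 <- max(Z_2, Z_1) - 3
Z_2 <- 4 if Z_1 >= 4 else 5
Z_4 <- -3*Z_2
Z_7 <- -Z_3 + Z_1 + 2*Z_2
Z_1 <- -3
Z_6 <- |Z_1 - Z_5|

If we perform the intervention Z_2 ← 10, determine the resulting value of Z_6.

10

Under do(Z_2=10), the mechanism Z_2 <- 4 if Z_1 >= 4 else 5 is discarded; Z_2 is fixed at 10.
Z_5 = max(Z_2, Z_1) - 3  [with Z_2=10, Z_1=-3]  = 7
Z_6 = |Z_1 - Z_5|  [with Z_1=-3, Z_5=7]  = 10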